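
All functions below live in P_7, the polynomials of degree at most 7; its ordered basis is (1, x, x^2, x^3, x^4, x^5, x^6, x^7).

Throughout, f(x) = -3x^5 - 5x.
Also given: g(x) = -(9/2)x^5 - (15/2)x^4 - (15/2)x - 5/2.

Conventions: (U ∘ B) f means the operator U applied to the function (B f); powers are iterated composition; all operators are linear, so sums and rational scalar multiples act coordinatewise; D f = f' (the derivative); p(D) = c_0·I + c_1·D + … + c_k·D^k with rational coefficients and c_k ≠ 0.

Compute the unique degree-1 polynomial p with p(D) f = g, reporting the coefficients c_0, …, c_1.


c_0 = 3/2, c_1 = 1/2

D^0 f = -3x^5 - 5x
D^1 f = -15x^4 - 5
matching coefficients of g against c_0 f + c_1 Df + … from the top degree down determines the c_i
solution: c_0 = 3/2, c_1 = 1/2


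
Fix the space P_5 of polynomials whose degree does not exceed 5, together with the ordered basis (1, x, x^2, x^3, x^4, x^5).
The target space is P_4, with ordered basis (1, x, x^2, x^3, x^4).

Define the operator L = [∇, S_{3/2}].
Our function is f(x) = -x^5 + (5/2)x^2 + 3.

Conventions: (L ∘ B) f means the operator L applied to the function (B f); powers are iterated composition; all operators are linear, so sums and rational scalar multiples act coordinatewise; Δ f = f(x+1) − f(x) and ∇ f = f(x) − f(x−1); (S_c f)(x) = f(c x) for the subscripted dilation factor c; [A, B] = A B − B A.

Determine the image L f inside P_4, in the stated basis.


S_{3/2} f = -(243/32)x^5 + (45/8)x^2 + 3
∇ S_{3/2} f = -(1215/32)x^4 + (1215/16)x^3 - (1215/16)x^2 + (1575/32)x - 423/32
∇ f = -5x^4 + 10x^3 - 10x^2 + 10x - 7/2
S_{3/2} ∇ f = -(405/16)x^4 + (135/4)x^3 - (45/2)x^2 + 15x - 7/2
[∇, S_{3/2}] f = -(405/32)x^4 + (675/16)x^3 - (855/16)x^2 + (1095/32)x - 311/32

g(x) = -(405/32)x^4 + (675/16)x^3 - (855/16)x^2 + (1095/32)x - 311/32


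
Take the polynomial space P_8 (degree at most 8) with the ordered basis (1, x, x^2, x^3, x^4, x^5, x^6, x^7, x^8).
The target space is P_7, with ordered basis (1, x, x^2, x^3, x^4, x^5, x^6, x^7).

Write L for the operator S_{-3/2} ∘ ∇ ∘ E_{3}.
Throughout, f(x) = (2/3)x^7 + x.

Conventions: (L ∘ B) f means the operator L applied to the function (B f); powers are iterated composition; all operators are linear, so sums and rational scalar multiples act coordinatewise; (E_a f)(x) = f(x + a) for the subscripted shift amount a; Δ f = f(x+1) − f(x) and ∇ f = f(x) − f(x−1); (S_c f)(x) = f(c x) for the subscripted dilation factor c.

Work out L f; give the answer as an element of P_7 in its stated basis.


E_{3} f = (2/3)x^7 + 14x^6 + 126x^5 + 630x^4 + 1890x^3 + 3402x^2 + 3403x + 1461
∇ E_{3} f = (14/3)x^6 + 70x^5 + (1330/3)x^4 + (4550/3)x^3 + 2954x^2 + (9310/3)x + 4121/3
S_{-3/2} ∇ E_{3} f = (1701/32)x^6 - (8505/16)x^5 + (17955/8)x^4 - (20475/4)x^3 + (13293/2)x^2 - 4655x + 4121/3

the image equals g(x) = (1701/32)x^6 - (8505/16)x^5 + (17955/8)x^4 - (20475/4)x^3 + (13293/2)x^2 - 4655x + 4121/3


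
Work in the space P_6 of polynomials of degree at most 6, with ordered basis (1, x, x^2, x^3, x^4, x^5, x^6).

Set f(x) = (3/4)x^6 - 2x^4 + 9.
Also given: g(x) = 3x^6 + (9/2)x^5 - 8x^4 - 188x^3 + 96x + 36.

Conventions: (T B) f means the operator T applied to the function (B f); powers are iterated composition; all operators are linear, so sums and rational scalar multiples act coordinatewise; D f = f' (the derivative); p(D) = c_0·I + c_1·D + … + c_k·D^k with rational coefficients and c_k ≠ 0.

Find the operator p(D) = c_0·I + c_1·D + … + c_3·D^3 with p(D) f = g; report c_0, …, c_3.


p(D) = 4·I + D − 2·D^3, i.e. c_0 = 4, c_1 = 1, c_2 = 0, c_3 = -2

D^0 f = (3/4)x^6 - 2x^4 + 9
D^1 f = (9/2)x^5 - 8x^3
D^2 f = (45/2)x^4 - 24x^2
D^3 f = 90x^3 - 48x
matching coefficients of g against c_0 f + c_1 Df + … from the top degree down determines the c_i
solution: c_0 = 4, c_1 = 1, c_2 = 0, c_3 = -2


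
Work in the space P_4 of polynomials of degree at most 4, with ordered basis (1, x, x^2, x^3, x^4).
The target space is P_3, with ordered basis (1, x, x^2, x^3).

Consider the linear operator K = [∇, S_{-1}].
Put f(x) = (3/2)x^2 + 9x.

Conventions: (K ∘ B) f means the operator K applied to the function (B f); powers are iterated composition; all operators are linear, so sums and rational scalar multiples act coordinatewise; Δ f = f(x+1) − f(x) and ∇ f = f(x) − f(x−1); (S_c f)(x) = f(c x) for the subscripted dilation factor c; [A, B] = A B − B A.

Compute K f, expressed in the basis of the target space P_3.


S_{-1} f = (3/2)x^2 - 9x
∇ S_{-1} f = 3x - 21/2
∇ f = 3x + 15/2
S_{-1} ∇ f = -3x + 15/2
[∇, S_{-1}] f = 6x - 18

the image equals g(x) = 6x - 18


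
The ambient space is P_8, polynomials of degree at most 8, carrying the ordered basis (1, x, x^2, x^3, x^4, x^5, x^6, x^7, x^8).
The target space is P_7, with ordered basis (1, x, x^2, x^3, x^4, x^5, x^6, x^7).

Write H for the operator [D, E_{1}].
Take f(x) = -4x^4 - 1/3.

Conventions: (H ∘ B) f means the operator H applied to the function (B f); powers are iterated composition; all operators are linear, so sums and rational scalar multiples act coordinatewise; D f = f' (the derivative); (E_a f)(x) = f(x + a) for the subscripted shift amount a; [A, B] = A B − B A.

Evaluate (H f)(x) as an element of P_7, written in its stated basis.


the image equals g(x) = 0

E_{1} f = -4x^4 - 16x^3 - 24x^2 - 16x - 13/3
D E_{1} f = -16x^3 - 48x^2 - 48x - 16
D f = -16x^3
E_{1} D f = -16x^3 - 48x^2 - 48x - 16
[D, E_{1}] f = 0


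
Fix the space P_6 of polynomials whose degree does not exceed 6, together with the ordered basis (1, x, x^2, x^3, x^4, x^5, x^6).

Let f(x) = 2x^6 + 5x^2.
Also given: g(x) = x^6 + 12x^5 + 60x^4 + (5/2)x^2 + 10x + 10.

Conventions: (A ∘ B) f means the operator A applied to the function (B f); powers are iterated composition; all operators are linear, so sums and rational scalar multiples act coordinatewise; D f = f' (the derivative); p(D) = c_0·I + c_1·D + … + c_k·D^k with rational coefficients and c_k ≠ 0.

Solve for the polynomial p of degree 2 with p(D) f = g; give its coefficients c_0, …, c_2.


c_0 = 1/2, c_1 = 1, c_2 = 1

D^0 f = 2x^6 + 5x^2
D^1 f = 12x^5 + 10x
D^2 f = 60x^4 + 10
matching coefficients of g against c_0 f + c_1 Df + … from the top degree down determines the c_i
solution: c_0 = 1/2, c_1 = 1, c_2 = 1


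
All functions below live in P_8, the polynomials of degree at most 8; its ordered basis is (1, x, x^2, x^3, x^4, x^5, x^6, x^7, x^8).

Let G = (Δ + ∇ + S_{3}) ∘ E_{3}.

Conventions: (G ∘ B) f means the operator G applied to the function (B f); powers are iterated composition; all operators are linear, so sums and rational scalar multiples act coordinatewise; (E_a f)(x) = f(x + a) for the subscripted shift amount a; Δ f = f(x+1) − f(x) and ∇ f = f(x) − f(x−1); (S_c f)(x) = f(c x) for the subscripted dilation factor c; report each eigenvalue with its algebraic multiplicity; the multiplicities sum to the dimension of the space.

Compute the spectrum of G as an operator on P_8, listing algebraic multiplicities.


λ = 1 (multiplicity 1), λ = 3 (multiplicity 1), λ = 9 (multiplicity 1), λ = 27 (multiplicity 1), λ = 81 (multiplicity 1), λ = 243 (multiplicity 1), λ = 729 (multiplicity 1), λ = 2187 (multiplicity 1), λ = 6561 (multiplicity 1)

image of 1: 1
image of x: 3x + 5
image of x^2: 9x^2 + 22x + 21
image of x^3: 27x^3 + 87x^2 + 117x + 83
image of x^4: 81x^4 + 332x^3 + 558x^2 + 548x + 321
image of x^5: 243x^5 + 1225x^4 + 2550x^3 + 2990x^2 + 2415x + 1235
image of x^6: 729x^6 + 4386x^5 + 11115x^4 + 15700x^3 + 14535x^2 + 10326x + 4761
image of x^7: 2187x^7 + 15323x^6 + 46179x^5 + 78505x^4 + 84945x^3 + 66759x^2 + 43533x + 18443
image of x^8: 6561x^8 + 52504x^7 + 184044x^6 + 370552x^5 + 476070x^4 + 422968x^3 + 296604x^2 + 182536x + 71841
the matrix is upper triangular; its diagonal is (1, 3, 9, 27, 81, 243, 729, 2187, 6561)
for a triangular matrix the eigenvalues are the diagonal entries, with algebraic multiplicity their repetition count


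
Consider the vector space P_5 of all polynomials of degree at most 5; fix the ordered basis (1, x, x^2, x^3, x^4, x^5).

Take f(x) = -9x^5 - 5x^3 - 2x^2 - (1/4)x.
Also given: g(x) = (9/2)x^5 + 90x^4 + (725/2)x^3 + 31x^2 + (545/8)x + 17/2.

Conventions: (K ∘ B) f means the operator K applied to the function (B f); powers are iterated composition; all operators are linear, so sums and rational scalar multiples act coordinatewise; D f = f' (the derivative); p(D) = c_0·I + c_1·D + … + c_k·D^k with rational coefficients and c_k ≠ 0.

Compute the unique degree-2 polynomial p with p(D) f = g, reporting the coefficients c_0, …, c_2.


p(D) = -(1/2)·I − 2·D − 2·D^2, i.e. c_0 = -1/2, c_1 = -2, c_2 = -2

D^0 f = -9x^5 - 5x^3 - 2x^2 - (1/4)x
D^1 f = -45x^4 - 15x^2 - 4x - 1/4
D^2 f = -180x^3 - 30x - 4
matching coefficients of g against c_0 f + c_1 Df + … from the top degree down determines the c_i
solution: c_0 = -1/2, c_1 = -2, c_2 = -2


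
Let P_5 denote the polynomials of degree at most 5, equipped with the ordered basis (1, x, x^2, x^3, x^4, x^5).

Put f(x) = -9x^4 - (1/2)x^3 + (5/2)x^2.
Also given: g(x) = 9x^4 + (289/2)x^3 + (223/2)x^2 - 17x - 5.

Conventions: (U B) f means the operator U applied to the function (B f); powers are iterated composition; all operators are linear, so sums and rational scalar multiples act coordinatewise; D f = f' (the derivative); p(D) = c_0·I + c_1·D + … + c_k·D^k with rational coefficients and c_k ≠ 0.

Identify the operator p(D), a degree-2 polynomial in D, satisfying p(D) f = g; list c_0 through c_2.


p(D) = -I − 4·D − D^2, i.e. c_0 = -1, c_1 = -4, c_2 = -1

D^0 f = -9x^4 - (1/2)x^3 + (5/2)x^2
D^1 f = -36x^3 - (3/2)x^2 + 5x
D^2 f = -108x^2 - 3x + 5
matching coefficients of g against c_0 f + c_1 Df + … from the top degree down determines the c_i
solution: c_0 = -1, c_1 = -4, c_2 = -1


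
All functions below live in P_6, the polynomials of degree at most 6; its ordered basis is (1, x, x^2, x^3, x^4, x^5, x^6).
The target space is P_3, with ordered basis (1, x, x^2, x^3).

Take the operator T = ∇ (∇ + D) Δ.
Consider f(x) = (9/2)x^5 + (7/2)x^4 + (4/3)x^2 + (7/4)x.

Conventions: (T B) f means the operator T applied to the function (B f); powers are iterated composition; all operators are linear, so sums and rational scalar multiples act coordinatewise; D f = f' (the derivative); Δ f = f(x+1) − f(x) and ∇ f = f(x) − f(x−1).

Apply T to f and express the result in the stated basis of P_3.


g(x) = 540x^2 - 102x + 138

Δ f = (45/2)x^4 + 59x^3 + 66x^2 + (235/6)x + 133/12
∇ Δ f = 90x^3 + 42x^2 + 45x + 29/3
D Δ f = 90x^3 + 177x^2 + 132x + 235/6
(∇ + D) Δ f = 180x^3 + 219x^2 + 177x + 293/6
∇ (∇ + D) Δ f = 540x^2 - 102x + 138


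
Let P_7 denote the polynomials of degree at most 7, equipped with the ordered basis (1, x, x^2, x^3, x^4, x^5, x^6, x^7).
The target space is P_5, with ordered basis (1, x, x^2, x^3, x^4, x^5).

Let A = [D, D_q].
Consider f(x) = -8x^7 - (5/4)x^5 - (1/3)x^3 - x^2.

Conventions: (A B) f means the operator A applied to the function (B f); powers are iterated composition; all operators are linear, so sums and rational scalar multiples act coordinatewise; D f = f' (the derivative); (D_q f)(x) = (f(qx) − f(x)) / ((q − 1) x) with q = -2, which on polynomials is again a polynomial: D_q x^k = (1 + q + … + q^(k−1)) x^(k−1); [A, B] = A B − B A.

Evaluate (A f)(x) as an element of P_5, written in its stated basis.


the image equals g(x) = -3240x^5 - (345/4)x^3 - 3x + 3

D_q f = -344x^6 - (55/4)x^4 - x^2 + x
D D_q f = -2064x^5 - 55x^3 - 2x + 1
D f = -56x^6 - (25/4)x^4 - x^2 - 2x
D_q D f = 1176x^5 + (125/4)x^3 + x - 2
[D, D_q] f = -3240x^5 - (345/4)x^3 - 3x + 3


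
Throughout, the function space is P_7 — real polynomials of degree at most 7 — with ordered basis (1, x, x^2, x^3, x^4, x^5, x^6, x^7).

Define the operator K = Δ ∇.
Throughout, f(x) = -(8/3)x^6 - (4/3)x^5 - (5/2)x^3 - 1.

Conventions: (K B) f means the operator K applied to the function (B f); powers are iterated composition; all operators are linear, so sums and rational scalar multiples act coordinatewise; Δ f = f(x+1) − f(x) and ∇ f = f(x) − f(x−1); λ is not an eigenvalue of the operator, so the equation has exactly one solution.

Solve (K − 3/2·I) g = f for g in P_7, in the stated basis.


the result is g(x) = (16/9)x^6 + (8/9)x^5 + (320/9)x^4 + (365/27)x^3 + 320x^2 + 60x + 4294/9

write g with unknown coordinates in the stated basis and equate coefficients in (K − 3/2·I) g = f
solving from the highest basis element down gives g = (16/9)x^6 + (8/9)x^5 + (320/9)x^4 + (365/27)x^3 + 320x^2 + 60x + 4294/9
check: K g = (160/3)x^4 + (160/9)x^3 + 480x^2 + 90x + 2144/3
so K g − 3/2·g = -(8/3)x^6 - (4/3)x^5 - (5/2)x^3 - 1 = f ✓


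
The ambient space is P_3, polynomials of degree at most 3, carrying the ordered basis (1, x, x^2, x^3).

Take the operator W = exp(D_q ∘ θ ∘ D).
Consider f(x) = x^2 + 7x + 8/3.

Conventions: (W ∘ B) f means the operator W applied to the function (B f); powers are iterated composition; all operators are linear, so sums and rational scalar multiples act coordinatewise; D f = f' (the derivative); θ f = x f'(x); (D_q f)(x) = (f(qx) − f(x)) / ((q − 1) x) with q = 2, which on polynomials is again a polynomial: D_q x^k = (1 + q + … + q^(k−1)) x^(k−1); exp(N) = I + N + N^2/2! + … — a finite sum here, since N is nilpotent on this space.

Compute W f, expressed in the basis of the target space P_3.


order-1 term: 2
the series for exp(D_q ∘ θ ∘ D) f terminates at order 1
exp(D_q ∘ θ ∘ D) f = x^2 + 7x + 14/3

the image equals g(x) = x^2 + 7x + 14/3


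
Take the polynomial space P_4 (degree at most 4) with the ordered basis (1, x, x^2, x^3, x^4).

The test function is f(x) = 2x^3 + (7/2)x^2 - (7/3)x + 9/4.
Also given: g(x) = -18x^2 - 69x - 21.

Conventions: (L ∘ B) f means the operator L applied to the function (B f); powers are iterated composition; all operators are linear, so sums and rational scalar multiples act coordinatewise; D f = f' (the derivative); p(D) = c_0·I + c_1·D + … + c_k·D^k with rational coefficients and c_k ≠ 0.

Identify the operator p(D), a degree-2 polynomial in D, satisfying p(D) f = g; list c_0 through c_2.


D^0 f = 2x^3 + (7/2)x^2 - (7/3)x + 9/4
D^1 f = 6x^2 + 7x - 7/3
D^2 f = 12x + 7
matching coefficients of g against c_0 f + c_1 Df + … from the top degree down determines the c_i
solution: c_0 = 0, c_1 = -3, c_2 = -4

c_0 = 0, c_1 = -3, c_2 = -4


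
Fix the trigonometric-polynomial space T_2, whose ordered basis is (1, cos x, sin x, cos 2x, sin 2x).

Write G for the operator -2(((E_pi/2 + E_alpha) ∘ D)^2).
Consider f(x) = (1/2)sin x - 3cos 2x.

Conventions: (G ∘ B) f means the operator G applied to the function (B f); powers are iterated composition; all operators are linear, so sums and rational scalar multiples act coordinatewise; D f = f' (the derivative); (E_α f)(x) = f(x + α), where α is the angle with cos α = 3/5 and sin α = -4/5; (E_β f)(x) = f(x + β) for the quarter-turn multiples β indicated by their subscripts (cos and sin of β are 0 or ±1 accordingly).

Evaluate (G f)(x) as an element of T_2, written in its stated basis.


D f = (1/2)cos x + 6sin 2x
E_pi/2 D f = -(1/2)sin x - 6sin 2x
E_alpha D f = (3/10)cos x + (2/5)sin x - (144/25)cos 2x - (42/25)sin 2x
(E_pi/2 + E_alpha) D f = (3/10)cos x - (1/10)sin x - (144/25)cos 2x - (192/25)sin 2x
D ((E_pi/2 + E_alpha) ∘ D) f = -(1/10)cos x - (3/10)sin x - (384/25)cos 2x + (288/25)sin 2x
E_pi/2 D ((E_pi/2 + E_alpha) ∘ D) f = -(3/10)cos x + (1/10)sin x + (384/25)cos 2x - (288/25)sin 2x
E_alpha D ((E_pi/2 + E_alpha) ∘ D) f = (9/50)cos x - (13/50)sin x - (4224/625)cos 2x - (11232/625)sin 2x
(E_pi/2 + E_alpha) D ((E_pi/2 + E_alpha) ∘ D) f = -(3/25)cos x - (4/25)sin x + (5376/625)cos 2x - (18432/625)sin 2x
(-2(((E_pi/2 + E_alpha) ∘ D)^2)) f = (6/25)cos x + (8/25)sin x - (10752/625)cos 2x + (36864/625)sin 2x

g(x) = (6/25)cos x + (8/25)sin x - (10752/625)cos 2x + (36864/625)sin 2x


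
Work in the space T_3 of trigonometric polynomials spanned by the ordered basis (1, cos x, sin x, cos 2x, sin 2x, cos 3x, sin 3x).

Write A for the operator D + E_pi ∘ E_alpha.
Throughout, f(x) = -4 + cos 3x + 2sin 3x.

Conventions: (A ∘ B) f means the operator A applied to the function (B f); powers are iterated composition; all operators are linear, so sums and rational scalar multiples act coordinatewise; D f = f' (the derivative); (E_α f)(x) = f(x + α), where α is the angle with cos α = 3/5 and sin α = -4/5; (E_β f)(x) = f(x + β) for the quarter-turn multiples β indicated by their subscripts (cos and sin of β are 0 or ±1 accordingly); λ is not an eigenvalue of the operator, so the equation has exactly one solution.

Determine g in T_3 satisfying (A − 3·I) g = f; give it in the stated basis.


write g with unknown coordinates in the stated basis and equate coefficients in (A − 3·I) g = f
solving from the highest basis element down gives g = 2 - (1096/1937)cos 3x - (97/1937)sin 3x
check: A g = 2 - (1351/1937)cos 3x + (3583/1937)sin 3x
so A g − 3·g = -4 + cos 3x + 2sin 3x = f ✓

g(x) = 2 - (1096/1937)cos 3x - (97/1937)sin 3x


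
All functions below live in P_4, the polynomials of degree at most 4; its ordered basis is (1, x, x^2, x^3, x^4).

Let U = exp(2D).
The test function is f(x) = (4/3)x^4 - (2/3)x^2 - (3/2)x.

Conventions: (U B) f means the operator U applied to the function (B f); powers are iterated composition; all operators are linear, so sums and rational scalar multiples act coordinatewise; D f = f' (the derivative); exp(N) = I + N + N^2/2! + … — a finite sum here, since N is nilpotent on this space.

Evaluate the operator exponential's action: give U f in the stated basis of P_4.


order-1 term: (32/3)x^3 - (8/3)x - 3
order-2 term: 32x^2 - 8/3
order-3 term: (128/3)x
order-4 term: 64/3
the series for exp(2D) f terminates at order 4
exp(2D) f = (4/3)x^4 + (32/3)x^3 + (94/3)x^2 + (77/2)x + 47/3

the image equals g(x) = (4/3)x^4 + (32/3)x^3 + (94/3)x^2 + (77/2)x + 47/3


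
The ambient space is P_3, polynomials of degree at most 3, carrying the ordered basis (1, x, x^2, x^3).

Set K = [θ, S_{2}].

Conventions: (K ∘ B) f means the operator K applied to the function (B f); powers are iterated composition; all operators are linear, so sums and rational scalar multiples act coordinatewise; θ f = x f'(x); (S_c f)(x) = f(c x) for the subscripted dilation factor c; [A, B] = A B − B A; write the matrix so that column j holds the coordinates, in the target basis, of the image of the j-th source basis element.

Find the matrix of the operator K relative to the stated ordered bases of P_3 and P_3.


image of 1: 0
image of x: 0
image of x^2: 0
image of x^3: 0
each image's coordinates form column j of the matrix

the matrix is [[0, 0, 0, 0]; [0, 0, 0, 0]; [0, 0, 0, 0]; [0, 0, 0, 0]] (rows listed top to bottom)


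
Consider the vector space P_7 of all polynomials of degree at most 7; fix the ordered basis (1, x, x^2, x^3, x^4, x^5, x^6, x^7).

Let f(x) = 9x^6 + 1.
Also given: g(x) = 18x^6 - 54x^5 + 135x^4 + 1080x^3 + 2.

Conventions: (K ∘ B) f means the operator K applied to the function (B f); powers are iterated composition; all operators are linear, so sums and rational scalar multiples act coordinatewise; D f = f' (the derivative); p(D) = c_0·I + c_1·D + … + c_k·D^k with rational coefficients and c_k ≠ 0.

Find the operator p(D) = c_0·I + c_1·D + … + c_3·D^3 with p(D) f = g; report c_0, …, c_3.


c_0 = 2, c_1 = -1, c_2 = 1/2, c_3 = 1

D^0 f = 9x^6 + 1
D^1 f = 54x^5
D^2 f = 270x^4
D^3 f = 1080x^3
matching coefficients of g against c_0 f + c_1 Df + … from the top degree down determines the c_i
solution: c_0 = 2, c_1 = -1, c_2 = 1/2, c_3 = 1


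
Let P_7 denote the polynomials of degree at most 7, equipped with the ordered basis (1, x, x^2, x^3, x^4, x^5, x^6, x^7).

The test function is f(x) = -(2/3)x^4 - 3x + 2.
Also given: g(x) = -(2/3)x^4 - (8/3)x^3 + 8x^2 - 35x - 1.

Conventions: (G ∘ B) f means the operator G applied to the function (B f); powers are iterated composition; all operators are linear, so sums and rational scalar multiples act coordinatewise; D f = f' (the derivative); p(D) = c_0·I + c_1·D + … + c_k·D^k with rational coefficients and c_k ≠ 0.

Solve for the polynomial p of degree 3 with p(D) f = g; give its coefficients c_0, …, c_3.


c_0 = 1, c_1 = 1, c_2 = -1, c_3 = 2

D^0 f = -(2/3)x^4 - 3x + 2
D^1 f = -(8/3)x^3 - 3
D^2 f = -8x^2
D^3 f = -16x
matching coefficients of g against c_0 f + c_1 Df + … from the top degree down determines the c_i
solution: c_0 = 1, c_1 = 1, c_2 = -1, c_3 = 2


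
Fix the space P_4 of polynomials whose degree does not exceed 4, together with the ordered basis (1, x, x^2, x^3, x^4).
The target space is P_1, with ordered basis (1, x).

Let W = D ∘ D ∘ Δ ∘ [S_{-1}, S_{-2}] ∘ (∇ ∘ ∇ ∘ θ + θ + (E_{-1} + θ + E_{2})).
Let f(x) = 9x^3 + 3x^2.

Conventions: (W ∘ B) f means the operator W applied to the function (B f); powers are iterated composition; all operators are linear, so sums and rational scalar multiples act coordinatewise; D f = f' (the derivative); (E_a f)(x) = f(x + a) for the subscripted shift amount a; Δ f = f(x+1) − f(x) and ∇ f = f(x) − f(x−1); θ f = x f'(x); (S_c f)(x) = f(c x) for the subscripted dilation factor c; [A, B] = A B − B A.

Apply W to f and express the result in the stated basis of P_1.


θ f = 27x^3 + 6x^2
∇ θ f = 81x^2 - 69x + 21
∇ ∇ θ f = 162x - 150
θ f = 27x^3 + 6x^2
E_{-1} f = 9x^3 - 24x^2 + 21x - 6
θ f = 27x^3 + 6x^2
E_{2} f = 9x^3 + 57x^2 + 120x + 84
(E_{-1} + θ + E_{2}) f = 45x^3 + 39x^2 + 141x + 78
(∇ ∘ ∇ ∘ θ + θ + (E_{-1} + θ + E_{2})) f = 72x^3 + 45x^2 + 303x - 72
S_{-2} (∇ ∘ ∇ ∘ θ + θ + (E_{-1} + θ + E_{2})) f = -576x^3 + 180x^2 - 606x - 72
S_{-1} S_{-2} (∇ ∘ ∇ ∘ θ + θ + (E_{-1} + θ + E_{2})) f = 576x^3 + 180x^2 + 606x - 72
S_{-1} (∇ ∘ ∇ ∘ θ + θ + (E_{-1} + θ + E_{2})) f = -72x^3 + 45x^2 - 303x - 72
S_{-2} S_{-1} (∇ ∘ ∇ ∘ θ + θ + (E_{-1} + θ + E_{2})) f = 576x^3 + 180x^2 + 606x - 72
[S_{-1}, S_{-2}] (∇ ∘ ∇ ∘ θ + θ + (E_{-1} + θ + E_{2})) f = 0
Δ [S_{-1}, S_{-2}] (∇ ∘ ∇ ∘ θ + θ + (E_{-1} + θ + E_{2})) f = 0
D Δ [S_{-1}, S_{-2}] (∇ ∘ ∇ ∘ θ + θ + (E_{-1} + θ + E_{2})) f = 0
D D Δ [S_{-1}, S_{-2}] (∇ ∘ ∇ ∘ θ + θ + (E_{-1} + θ + E_{2})) f = 0

the result is g(x) = 0


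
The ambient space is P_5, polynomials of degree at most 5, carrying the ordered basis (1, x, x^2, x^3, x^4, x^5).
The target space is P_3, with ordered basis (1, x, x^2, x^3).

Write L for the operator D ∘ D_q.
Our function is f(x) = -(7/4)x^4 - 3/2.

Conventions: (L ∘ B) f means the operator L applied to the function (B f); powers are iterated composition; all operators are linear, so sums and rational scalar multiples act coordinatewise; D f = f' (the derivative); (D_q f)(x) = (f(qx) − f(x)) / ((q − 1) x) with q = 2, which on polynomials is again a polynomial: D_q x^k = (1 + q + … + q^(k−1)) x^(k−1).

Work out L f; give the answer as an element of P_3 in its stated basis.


the image equals g(x) = -(315/4)x^2

D_q f = -(105/4)x^3
D D_q f = -(315/4)x^2


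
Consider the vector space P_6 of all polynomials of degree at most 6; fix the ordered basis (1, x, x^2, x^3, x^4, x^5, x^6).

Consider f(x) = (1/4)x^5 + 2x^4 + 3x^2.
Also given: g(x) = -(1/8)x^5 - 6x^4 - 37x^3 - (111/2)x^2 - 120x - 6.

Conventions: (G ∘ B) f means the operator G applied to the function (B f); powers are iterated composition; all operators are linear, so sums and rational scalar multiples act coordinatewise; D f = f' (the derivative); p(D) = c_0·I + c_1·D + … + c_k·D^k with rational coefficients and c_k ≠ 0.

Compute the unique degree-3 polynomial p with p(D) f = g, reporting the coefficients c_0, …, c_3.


D^0 f = (1/4)x^5 + 2x^4 + 3x^2
D^1 f = (5/4)x^4 + 8x^3 + 6x
D^2 f = 5x^3 + 24x^2 + 6
D^3 f = 15x^2 + 48x
matching coefficients of g against c_0 f + c_1 Df + … from the top degree down determines the c_i
solution: c_0 = -1/2, c_1 = -4, c_2 = -1, c_3 = -2

c_0 = -1/2, c_1 = -4, c_2 = -1, c_3 = -2


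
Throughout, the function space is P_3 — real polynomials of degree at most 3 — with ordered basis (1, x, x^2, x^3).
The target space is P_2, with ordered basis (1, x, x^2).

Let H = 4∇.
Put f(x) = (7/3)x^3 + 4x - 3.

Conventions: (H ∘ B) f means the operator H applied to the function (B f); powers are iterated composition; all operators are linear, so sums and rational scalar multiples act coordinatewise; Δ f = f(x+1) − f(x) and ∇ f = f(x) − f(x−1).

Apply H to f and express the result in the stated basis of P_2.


the result is g(x) = 28x^2 - 28x + 76/3

∇ f = 7x^2 - 7x + 19/3
(4∇) f = 28x^2 - 28x + 76/3


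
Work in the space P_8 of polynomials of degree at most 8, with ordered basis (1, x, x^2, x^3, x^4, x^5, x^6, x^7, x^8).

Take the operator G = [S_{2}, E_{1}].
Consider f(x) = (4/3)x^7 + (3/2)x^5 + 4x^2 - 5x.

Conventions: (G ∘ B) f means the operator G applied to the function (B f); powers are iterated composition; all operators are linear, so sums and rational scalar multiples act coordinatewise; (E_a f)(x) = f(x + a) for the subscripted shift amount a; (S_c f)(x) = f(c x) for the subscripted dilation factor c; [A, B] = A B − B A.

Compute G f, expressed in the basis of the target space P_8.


g(x) = -(1792/3)x^6 - 2688x^5 - (16040/3)x^4 - 5960x^3 - 3892x^2 - 1417x - 1337/6

E_{1} f = (4/3)x^7 + (28/3)x^6 + (59/2)x^5 + (325/6)x^4 + (185/3)x^3 + 47x^2 + (119/6)x + 11/6
S_{2} E_{1} f = (512/3)x^7 + (1792/3)x^6 + 944x^5 + (2600/3)x^4 + (1480/3)x^3 + 188x^2 + (119/3)x + 11/6
S_{2} f = (512/3)x^7 + 48x^5 + 16x^2 - 10x
E_{1} S_{2} f = (512/3)x^7 + (3584/3)x^6 + 3632x^5 + (18640/3)x^4 + (19360/3)x^3 + 4080x^2 + (4370/3)x + 674/3
[S_{2}, E_{1}] f = -(1792/3)x^6 - 2688x^5 - (16040/3)x^4 - 5960x^3 - 3892x^2 - 1417x - 1337/6


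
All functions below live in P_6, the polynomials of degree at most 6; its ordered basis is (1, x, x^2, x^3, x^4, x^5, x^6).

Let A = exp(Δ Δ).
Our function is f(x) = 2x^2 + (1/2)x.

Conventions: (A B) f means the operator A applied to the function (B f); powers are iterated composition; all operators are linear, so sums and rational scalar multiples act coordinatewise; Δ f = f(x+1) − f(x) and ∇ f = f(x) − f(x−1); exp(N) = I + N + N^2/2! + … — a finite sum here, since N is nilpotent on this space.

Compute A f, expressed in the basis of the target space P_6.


g(x) = 2x^2 + (1/2)x + 4

order-1 term: 4
the series for exp(Δ Δ) f terminates at order 1
exp(Δ Δ) f = 2x^2 + (1/2)x + 4


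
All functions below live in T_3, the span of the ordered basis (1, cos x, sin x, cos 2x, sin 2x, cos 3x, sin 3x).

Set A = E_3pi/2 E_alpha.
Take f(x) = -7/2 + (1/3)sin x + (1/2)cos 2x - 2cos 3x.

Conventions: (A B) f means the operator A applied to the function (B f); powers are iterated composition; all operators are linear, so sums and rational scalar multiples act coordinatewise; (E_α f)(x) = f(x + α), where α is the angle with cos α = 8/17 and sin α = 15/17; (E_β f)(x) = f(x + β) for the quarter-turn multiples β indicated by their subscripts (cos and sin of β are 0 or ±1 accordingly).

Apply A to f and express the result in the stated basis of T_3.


E_alpha f = -7/2 + (5/17)cos x + (8/51)sin x - (161/578)cos 2x - (120/289)sin 2x + (9776/4913)cos 3x - (990/4913)sin 3x
E_3pi/2 E_alpha f = -7/2 - (8/51)cos x + (5/17)sin x + (161/578)cos 2x + (120/289)sin 2x - (990/4913)cos 3x - (9776/4913)sin 3x

the result is g(x) = -7/2 - (8/51)cos x + (5/17)sin x + (161/578)cos 2x + (120/289)sin 2x - (990/4913)cos 3x - (9776/4913)sin 3x


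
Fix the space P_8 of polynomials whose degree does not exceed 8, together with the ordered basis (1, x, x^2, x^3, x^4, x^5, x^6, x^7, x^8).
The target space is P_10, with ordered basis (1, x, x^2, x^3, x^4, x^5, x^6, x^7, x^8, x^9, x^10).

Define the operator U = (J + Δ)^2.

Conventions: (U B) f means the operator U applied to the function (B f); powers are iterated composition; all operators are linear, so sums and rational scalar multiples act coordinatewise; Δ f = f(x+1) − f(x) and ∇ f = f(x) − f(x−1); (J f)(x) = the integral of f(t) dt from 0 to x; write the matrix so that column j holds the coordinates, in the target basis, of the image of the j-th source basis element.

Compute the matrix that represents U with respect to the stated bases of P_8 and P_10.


image of 1: (1/2)x^2 + 1
image of x: (1/6)x^3 + 2x + 1/2
image of x^2: (1/12)x^4 + 2x^2 + 2x + 7/3
image of x^3: (1/20)x^5 + 2x^3 + 3x^2 + 8x + 25/4
image of x^4: (1/30)x^6 + 2x^4 + 4x^3 + 16x^2 + 26x + 71/5
image of x^5: (1/42)x^7 + 2x^5 + 5x^4 + (80/3)x^3 + 65x^2 + 72x + 181/6
image of x^6: (1/56)x^8 + 2x^6 + 6x^5 + 40x^4 + 130x^3 + 216x^2 + 182x + 435/7
image of x^7: (1/72)x^9 + 2x^7 + 7x^6 + 56x^5 + (455/2)x^4 + 504x^3 + 637x^2 + 436x + 1009/8
image of x^8: (1/90)x^10 + 2x^8 + 8x^7 + (224/3)x^6 + 364x^5 + 1008x^4 + (5096/3)x^3 + 1744x^2 + 1010x + 2287/9
each image's coordinates form column j of the matrix

the matrix is [[1, 1/2, 7/3, 25/4, 71/5, 181/6, 435/7, 1009/8, 2287/9]; [0, 2, 2, 8, 26, 72, 182, 436, 1010]; [1/2, 0, 2, 3, 16, 65, 216, 637, 1744]; [0, 1/6, 0, 2, 4, 80/3, 130, 504, 5096/3]; [0, 0, 1/12, 0, 2, 5, 40, 455/2, 1008]; [0, 0, 0, 1/20, 0, 2, 6, 56, 364]; [0, 0, 0, 0, 1/30, 0, 2, 7, 224/3]; [0, 0, 0, 0, 0, 1/42, 0, 2, 8]; [0, 0, 0, 0, 0, 0, 1/56, 0, 2]; [0, 0, 0, 0, 0, 0, 0, 1/72, 0]; [0, 0, 0, 0, 0, 0, 0, 0, 1/90]] (rows listed top to bottom)


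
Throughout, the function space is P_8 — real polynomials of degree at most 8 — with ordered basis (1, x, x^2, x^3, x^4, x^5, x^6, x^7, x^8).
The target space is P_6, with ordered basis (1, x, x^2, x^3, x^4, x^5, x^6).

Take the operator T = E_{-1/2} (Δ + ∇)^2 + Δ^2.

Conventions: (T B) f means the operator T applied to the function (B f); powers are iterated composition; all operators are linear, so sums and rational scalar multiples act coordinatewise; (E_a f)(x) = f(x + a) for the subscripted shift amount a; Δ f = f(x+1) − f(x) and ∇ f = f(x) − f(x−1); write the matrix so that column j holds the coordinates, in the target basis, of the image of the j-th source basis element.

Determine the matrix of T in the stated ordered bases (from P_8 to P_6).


image of 1: 0
image of x: 0
image of x^2: 10
image of x^3: 30x - 6
image of x^4: 60x^2 - 24x + 58
image of x^5: 100x^3 - 60x^2 + 290x - 60
image of x^6: 150x^4 - 120x^3 + 870x^2 - 360x + 635/2
image of x^7: 210x^5 - 210x^4 + 2030x^3 - 1260x^2 + (4445/2)x - 1869/4
image of x^8: 280x^6 - 336x^5 + 4060x^4 - 3360x^3 + 8890x^2 - 3738x + 3611/2
each image's coordinates form column j of the matrix

the matrix is [[0, 0, 10, -6, 58, -60, 635/2, -1869/4, 3611/2]; [0, 0, 0, 30, -24, 290, -360, 4445/2, -3738]; [0, 0, 0, 0, 60, -60, 870, -1260, 8890]; [0, 0, 0, 0, 0, 100, -120, 2030, -3360]; [0, 0, 0, 0, 0, 0, 150, -210, 4060]; [0, 0, 0, 0, 0, 0, 0, 210, -336]; [0, 0, 0, 0, 0, 0, 0, 0, 280]] (rows listed top to bottom)


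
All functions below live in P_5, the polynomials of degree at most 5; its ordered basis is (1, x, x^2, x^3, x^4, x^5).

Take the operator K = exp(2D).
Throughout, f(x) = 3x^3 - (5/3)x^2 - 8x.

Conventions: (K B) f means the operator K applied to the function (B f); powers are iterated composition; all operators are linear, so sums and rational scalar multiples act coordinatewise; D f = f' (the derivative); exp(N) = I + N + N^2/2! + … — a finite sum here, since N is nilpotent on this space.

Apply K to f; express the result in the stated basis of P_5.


the result is g(x) = 3x^3 + (49/3)x^2 + (64/3)x + 4/3

order-1 term: 18x^2 - (20/3)x - 16
order-2 term: 36x - 20/3
order-3 term: 24
the series for exp(2D) f terminates at order 3
exp(2D) f = 3x^3 + (49/3)x^2 + (64/3)x + 4/3


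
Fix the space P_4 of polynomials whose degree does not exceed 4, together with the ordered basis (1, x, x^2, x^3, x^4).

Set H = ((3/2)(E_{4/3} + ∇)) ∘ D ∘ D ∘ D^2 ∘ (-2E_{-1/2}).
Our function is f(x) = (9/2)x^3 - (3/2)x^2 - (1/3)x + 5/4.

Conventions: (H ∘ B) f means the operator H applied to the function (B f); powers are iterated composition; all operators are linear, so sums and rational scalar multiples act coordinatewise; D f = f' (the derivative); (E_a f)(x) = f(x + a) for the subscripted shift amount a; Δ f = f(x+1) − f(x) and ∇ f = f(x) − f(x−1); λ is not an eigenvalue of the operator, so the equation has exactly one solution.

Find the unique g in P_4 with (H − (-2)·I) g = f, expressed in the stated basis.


write g with unknown coordinates in the stated basis and equate coefficients in (H − (-2)·I) g = f
solving from the highest basis element down gives g = (9/4)x^3 - (3/4)x^2 - (1/6)x + 5/8
check: H g = 0
so H g − (-2)·g = (9/2)x^3 - (3/2)x^2 - (1/3)x + 5/4 = f ✓

g(x) = (9/4)x^3 - (3/4)x^2 - (1/6)x + 5/8


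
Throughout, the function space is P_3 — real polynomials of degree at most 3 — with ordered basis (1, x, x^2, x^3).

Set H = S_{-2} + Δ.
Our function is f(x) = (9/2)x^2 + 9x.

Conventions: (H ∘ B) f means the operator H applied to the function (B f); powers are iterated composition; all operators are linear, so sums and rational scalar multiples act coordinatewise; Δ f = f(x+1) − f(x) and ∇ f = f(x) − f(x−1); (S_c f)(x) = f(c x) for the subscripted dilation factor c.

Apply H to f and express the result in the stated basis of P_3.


the result is g(x) = 18x^2 - 9x + 27/2

S_{-2} f = 18x^2 - 18x
Δ f = 9x + 27/2
(S_{-2} + Δ) f = 18x^2 - 9x + 27/2


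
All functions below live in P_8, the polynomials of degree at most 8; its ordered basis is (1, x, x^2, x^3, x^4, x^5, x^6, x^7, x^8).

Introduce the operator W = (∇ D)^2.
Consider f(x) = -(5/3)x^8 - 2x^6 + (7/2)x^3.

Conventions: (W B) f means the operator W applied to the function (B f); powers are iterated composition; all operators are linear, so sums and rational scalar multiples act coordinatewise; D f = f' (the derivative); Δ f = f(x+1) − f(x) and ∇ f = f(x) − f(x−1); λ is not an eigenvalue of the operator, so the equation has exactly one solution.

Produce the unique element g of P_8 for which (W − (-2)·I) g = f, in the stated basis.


the result is g(x) = -(5/6)x^8 - x^6 + 700x^4 - (11193/4)x^3 + 5080x^2 - 4560x - 20230/3

write g with unknown coordinates in the stated basis and equate coefficients in (W − (-2)·I) g = f
solving from the highest basis element down gives g = -(5/6)x^8 - x^6 + 700x^4 - (11193/4)x^3 + 5080x^2 - 4560x - 20230/3
check: W g = -1400x^4 + 5600x^3 - 10160x^2 + 9120x + 40460/3
so W g − (-2)·g = -(5/3)x^8 - 2x^6 + (7/2)x^3 = f ✓


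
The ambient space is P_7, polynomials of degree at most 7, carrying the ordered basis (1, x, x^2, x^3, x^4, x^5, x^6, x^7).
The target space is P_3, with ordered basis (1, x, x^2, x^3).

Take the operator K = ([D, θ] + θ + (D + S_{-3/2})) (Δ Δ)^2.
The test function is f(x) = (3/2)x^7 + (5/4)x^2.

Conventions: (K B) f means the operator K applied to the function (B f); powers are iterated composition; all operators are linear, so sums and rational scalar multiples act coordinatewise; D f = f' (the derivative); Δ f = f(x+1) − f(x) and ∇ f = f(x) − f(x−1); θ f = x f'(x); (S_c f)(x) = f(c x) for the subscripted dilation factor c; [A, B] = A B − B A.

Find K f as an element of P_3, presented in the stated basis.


Δ f = (21/2)x^6 + (63/2)x^5 + (105/2)x^4 + (105/2)x^3 + (63/2)x^2 + 13x + 11/4
Δ Δ f = 63x^5 + 315x^4 + 735x^3 + 945x^2 + 651x + 383/2
Δ (Δ Δ) f = 315x^4 + 1890x^3 + 4725x^2 + 5670x + 2709
Δ Δ (Δ Δ) f = 1260x^3 + 7560x^2 + 16380x + 12600
θ (Δ Δ)^2 f = 3780x^3 + 15120x^2 + 16380x
D θ (Δ Δ)^2 f = 11340x^2 + 30240x + 16380
D (Δ Δ)^2 f = 3780x^2 + 15120x + 16380
θ D (Δ Δ)^2 f = 7560x^2 + 15120x
[D, θ] (Δ Δ)^2 f = 3780x^2 + 15120x + 16380
θ (Δ Δ)^2 f = 3780x^3 + 15120x^2 + 16380x
D (Δ Δ)^2 f = 3780x^2 + 15120x + 16380
S_{-3/2} (Δ Δ)^2 f = -(8505/2)x^3 + 17010x^2 - 24570x + 12600
(D + S_{-3/2}) (Δ Δ)^2 f = -(8505/2)x^3 + 20790x^2 - 9450x + 28980
([D, θ] + θ + (D + S_{-3/2})) (Δ Δ)^2 f = -(945/2)x^3 + 39690x^2 + 22050x + 45360

the image equals g(x) = -(945/2)x^3 + 39690x^2 + 22050x + 45360


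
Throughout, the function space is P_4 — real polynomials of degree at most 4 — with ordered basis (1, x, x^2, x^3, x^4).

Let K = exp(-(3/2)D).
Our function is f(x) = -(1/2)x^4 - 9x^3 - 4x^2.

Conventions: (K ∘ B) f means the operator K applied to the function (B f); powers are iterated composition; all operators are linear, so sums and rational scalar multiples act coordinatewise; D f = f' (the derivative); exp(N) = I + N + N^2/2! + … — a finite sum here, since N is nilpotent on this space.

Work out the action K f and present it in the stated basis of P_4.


g(x) = -(1/2)x^4 - 6x^3 + (119/4)x^2 - 42x + 603/32

order-1 term: 3x^3 + (81/2)x^2 + 12x
order-2 term: -(27/4)x^2 - (243/4)x - 9
order-3 term: (27/4)x + 243/8
order-4 term: -81/32
the series for exp(-(3/2)D) f terminates at order 4
exp(-(3/2)D) f = -(1/2)x^4 - 6x^3 + (119/4)x^2 - 42x + 603/32


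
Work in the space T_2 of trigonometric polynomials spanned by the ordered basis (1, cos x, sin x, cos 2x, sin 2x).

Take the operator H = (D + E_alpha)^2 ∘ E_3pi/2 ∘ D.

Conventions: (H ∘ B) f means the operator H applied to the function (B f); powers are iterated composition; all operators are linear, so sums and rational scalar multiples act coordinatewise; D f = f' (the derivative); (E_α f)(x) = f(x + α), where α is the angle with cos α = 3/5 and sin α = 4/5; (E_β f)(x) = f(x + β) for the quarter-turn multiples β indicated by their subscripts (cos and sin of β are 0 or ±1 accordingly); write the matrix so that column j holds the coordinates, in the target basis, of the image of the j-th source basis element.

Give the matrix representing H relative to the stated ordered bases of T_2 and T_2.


image of 1: 0
image of cos x: -(72/25)cos x - (54/25)sin x
image of sin x: (54/25)cos x - (72/25)sin x
image of cos 2x: -(2072/625)cos 2x - (10854/625)sin 2x
image of sin 2x: (10854/625)cos 2x - (2072/625)sin 2x
each image's coordinates form column j of the matrix

the matrix is [[0, 0, 0, 0, 0]; [0, -72/25, 54/25, 0, 0]; [0, -54/25, -72/25, 0, 0]; [0, 0, 0, -2072/625, 10854/625]; [0, 0, 0, -10854/625, -2072/625]] (rows listed top to bottom)


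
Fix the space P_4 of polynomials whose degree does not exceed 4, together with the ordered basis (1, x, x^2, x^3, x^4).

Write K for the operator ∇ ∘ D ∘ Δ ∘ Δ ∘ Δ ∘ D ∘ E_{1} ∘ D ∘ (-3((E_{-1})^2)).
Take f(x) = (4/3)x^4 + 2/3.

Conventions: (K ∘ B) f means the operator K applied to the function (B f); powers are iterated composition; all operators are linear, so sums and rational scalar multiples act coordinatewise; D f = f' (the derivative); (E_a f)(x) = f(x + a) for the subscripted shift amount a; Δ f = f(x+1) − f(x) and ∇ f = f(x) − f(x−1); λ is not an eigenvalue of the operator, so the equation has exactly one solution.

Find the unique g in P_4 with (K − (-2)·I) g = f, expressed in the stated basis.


write g with unknown coordinates in the stated basis and equate coefficients in (K − (-2)·I) g = f
solving from the highest basis element down gives g = (2/3)x^4 + 1/3
check: K g = 0
so K g − (-2)·g = (4/3)x^4 + 2/3 = f ✓

the result is g(x) = (2/3)x^4 + 1/3


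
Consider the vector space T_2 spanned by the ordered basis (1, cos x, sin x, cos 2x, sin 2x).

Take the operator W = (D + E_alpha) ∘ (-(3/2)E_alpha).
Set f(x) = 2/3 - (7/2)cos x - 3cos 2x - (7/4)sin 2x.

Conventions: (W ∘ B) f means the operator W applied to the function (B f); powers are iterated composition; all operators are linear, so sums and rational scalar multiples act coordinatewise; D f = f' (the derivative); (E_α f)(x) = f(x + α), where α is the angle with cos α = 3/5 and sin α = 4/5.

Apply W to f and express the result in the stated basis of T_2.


E_alpha f = 2/3 - (21/10)cos x + (14/5)sin x - (21/25)cos 2x + (337/100)sin 2x
(-(3/2)E_alpha) f = -1 + (63/20)cos x - (21/5)sin x + (63/50)cos 2x - (1011/200)sin 2x
D (-(3/2)E_alpha) f = -(21/5)cos x - (63/20)sin x - (1011/100)cos 2x - (63/25)sin 2x
E_alpha (-(3/2)E_alpha) f = -1 - (147/100)cos x - (126/25)sin x - (6507/1250)cos 2x + (1029/5000)sin 2x
(D + E_alpha) (-(3/2)E_alpha) f = -1 - (567/100)cos x - (819/100)sin x - (38289/2500)cos 2x - (11571/5000)sin 2x

the image equals g(x) = -1 - (567/100)cos x - (819/100)sin x - (38289/2500)cos 2x - (11571/5000)sin 2x
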